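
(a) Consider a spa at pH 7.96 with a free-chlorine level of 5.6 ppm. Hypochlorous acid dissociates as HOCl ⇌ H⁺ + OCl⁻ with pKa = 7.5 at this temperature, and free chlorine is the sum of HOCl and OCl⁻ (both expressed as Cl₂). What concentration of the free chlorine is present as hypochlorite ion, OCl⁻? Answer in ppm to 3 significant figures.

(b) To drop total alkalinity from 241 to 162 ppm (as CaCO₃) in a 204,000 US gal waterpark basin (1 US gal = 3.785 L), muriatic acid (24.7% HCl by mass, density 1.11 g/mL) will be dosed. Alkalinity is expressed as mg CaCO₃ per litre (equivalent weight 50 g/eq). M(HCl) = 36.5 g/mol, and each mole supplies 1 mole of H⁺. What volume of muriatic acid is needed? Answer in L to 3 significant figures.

(a) 4.16 ppm; (b) 162 L

(a) [OCl⁻]/[HOCl] = 10^(pH − pKa) = 10^(7.96 − 7.5) = 10^0.46 = 2.884.
(a) Fraction as HOCl = 1 / (1 + 2.884) = 0.2575.
(a) OCl⁻ = (1 − 0.2575) × 5.6 ppm = 4.158 ppm.

(b) Volume: 204,000 US gal × 3.785 L/gal = 772,140 L.
(b) Alkalinity to neutralize: (241 − 162) = 79 mg/L as CaCO₃ × 772,140 L = 61,000 g as CaCO₃.
(b) Equivalents of H⁺ required: 61,000 ÷ 50 g/eq = 1220 eq = 1220 mol HCl.
(b) Mass of HCl: 1220 × 36.5 = 44,530 g.
(b) Mass of 24.7% solution: 44,530 / 0.247 = 180,300 g.
(b) Volume: 180,300 g ÷ 1.11 g/mL = 162,400 mL.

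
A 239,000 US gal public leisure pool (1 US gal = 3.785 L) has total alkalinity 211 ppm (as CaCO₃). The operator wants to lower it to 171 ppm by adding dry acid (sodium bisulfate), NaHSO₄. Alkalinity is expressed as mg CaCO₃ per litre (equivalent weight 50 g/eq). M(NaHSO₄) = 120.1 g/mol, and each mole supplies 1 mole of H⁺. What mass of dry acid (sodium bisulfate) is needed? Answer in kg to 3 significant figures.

Volume: 239,000 US gal × 3.785 L/gal = 904,615 L.
Alkalinity to neutralize: (211 − 171) = 40 mg/L as CaCO₃ × 904,615 L = 36,180 g as CaCO₃.
Equivalents of H⁺ required: 36,180 ÷ 50 g/eq = 723.7 eq = 723.7 mol NaHSO₄.
Mass of NaHSO₄: 723.7 × 120.1 = 86,920 g.

86.9 kg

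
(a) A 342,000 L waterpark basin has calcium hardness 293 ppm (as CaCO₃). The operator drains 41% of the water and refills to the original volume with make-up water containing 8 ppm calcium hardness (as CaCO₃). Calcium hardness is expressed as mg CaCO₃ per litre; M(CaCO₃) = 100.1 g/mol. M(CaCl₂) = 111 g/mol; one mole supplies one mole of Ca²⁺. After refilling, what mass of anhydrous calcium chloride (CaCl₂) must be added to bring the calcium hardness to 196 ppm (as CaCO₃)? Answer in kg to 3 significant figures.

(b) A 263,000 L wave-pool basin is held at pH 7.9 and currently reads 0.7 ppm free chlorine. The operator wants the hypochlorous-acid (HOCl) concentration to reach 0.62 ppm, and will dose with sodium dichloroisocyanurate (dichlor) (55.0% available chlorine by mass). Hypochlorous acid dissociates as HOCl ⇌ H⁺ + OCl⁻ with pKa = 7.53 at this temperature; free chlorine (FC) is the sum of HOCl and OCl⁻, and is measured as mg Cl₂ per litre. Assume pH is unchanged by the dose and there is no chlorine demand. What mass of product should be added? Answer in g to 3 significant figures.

(a) 7.53 kg; (b) 657 g

(a) After draining 41% and refilling: 293 × 0.59 + 8 × 0.41 = 176.15 ppm.
(a) Deficit to target: 196 − 176.15 = 19.85 mg/L.
(a) As CaCO₃: 19.85 mg/L × 342,000 L = 6789 g; ÷ 100.1 = 67.82 mol Ca²⁺.
(a) Mass: 67.82 × 111 = 7528 g.

(b) [OCl⁻]/[HOCl] = 10^(pH − pKa) = 10^(7.9 − 7.53) = 2.344; fraction as HOCl = 1/(1 + 2.344) = 0.299.
(b) Free chlorine required for 0.62 ppm HOCl: 0.62 / 0.299 = 2.073 ppm.
(b) FC to add: 2.073 − 0.7 = 1.373 mg/L as Cl₂.
(b) Cl₂ equivalent: 1.373 mg/L × 263,000 L = 361.2 g.
(b) Product at 55.0% available Cl: 361.2 / 0.55 = 656.7 g.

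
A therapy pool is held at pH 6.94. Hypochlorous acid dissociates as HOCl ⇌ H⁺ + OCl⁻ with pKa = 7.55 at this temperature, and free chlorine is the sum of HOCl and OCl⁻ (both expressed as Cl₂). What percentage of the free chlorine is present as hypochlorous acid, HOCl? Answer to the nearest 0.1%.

80.3%

[OCl⁻]/[HOCl] = 10^(pH − pKa) = 10^(6.94 − 7.55) = 10^-0.61 = 0.2455.
Fraction as HOCl = 1 / (1 + 0.2455) = 0.8029.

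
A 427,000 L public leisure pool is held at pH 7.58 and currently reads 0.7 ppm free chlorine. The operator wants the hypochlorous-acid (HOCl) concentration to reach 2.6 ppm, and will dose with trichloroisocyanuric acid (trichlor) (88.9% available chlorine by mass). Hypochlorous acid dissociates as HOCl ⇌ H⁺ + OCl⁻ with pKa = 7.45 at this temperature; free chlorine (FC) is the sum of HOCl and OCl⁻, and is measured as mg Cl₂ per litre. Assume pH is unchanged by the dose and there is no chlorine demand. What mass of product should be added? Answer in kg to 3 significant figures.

2.60 kg

[OCl⁻]/[HOCl] = 10^(pH − pKa) = 10^(7.58 − 7.45) = 1.349; fraction as HOCl = 1/(1 + 1.349) = 0.4257.
Free chlorine required for 2.6 ppm HOCl: 2.6 / 0.4257 = 6.107 ppm.
FC to add: 6.107 − 0.7 = 5.407 mg/L as Cl₂.
Cl₂ equivalent: 5.407 mg/L × 427,000 L = 2309 g.
Product at 88.9% available Cl: 2309 / 0.889 = 2597 g.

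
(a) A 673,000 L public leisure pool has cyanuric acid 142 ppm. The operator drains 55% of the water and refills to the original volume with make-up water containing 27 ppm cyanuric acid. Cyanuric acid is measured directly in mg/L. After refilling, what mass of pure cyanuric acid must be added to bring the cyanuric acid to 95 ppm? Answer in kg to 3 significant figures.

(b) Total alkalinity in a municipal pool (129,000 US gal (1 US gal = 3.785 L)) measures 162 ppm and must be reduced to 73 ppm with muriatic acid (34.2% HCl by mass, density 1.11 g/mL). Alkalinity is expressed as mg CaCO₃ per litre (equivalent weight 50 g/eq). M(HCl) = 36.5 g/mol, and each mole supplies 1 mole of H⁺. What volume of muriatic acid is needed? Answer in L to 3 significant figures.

(a) 10.9 kg; (b) 83.6 L

(a) After draining 55% and refilling: 142 × 0.45 + 27 × 0.55 = 78.75 ppm.
(a) Deficit to target: 95 − 78.75 = 16.25 mg/L.
(a) Mass: 16.25 mg/L × 673,000 L = 10,940 g cyanuric acid.

(b) Volume: 129,000 US gal × 3.785 L/gal = 488,265 L.
(b) Alkalinity to neutralize: (162 − 73) = 89 mg/L as CaCO₃ × 488,265 L = 43,460 g as CaCO₃.
(b) Equivalents of H⁺ required: 43,460 ÷ 50 g/eq = 869.1 eq = 869.1 mol HCl.
(b) Mass of HCl: 869.1 × 36.5 = 31,720 g.
(b) Mass of 34.2% solution: 31,720 / 0.342 = 92,760 g.
(b) Volume: 92,760 g ÷ 1.11 g/mL = 83,560 mL.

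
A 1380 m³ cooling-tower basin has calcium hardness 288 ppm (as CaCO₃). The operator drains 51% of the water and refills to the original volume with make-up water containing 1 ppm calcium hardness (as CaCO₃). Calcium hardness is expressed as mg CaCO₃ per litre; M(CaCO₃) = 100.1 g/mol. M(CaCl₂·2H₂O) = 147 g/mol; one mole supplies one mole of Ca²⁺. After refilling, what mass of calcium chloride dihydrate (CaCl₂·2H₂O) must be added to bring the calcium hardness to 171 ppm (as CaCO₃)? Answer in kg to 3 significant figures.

Volume: 1380 m³ = 1,380,000 L.
After draining 51% and refilling: 288 × 0.49 + 1 × 0.51 = 141.63 ppm.
Deficit to target: 171 − 141.63 = 29.37 mg/L.
As CaCO₃: 29.37 mg/L × 1,380,000 L = 40,530 g; ÷ 100.1 = 404.9 mol Ca²⁺.
Mass: 404.9 × 147 = 59,520 g.

59.5 kg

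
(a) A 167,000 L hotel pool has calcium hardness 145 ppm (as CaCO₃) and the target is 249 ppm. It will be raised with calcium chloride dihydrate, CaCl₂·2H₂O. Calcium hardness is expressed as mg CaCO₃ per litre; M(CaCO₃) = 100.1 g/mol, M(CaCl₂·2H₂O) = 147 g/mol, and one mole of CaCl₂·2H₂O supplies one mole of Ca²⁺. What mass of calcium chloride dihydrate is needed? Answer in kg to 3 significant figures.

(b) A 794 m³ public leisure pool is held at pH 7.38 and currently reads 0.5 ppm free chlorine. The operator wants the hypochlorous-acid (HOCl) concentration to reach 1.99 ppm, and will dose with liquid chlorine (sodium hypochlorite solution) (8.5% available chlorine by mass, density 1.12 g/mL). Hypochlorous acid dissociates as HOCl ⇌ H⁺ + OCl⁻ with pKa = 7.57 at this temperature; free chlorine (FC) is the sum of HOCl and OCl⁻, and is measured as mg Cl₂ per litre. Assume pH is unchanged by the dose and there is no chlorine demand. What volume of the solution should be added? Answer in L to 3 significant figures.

(a) 25.5 kg; (b) 23.1 L

(a) Hardness to add: (249 − 145) = 104 mg/L as CaCO₃ × 167,000 L = 17,370 g as CaCO₃.
(a) Moles of Ca²⁺ (1 mol Ca²⁺ ≡ 1 mol CaCO₃): 17,370 / 100.1 g/mol = 173.5 mol.
(a) Mass of CaCl₂·2H₂O: 173.5 × 147 = 25,510 g.

(b) Volume: 794 m³ = 794,000 L.
(b) [OCl⁻]/[HOCl] = 10^(pH − pKa) = 10^(7.38 − 7.57) = 0.6457; fraction as HOCl = 1/(1 + 0.6457) = 0.6077.
(b) Free chlorine required for 1.99 ppm HOCl: 1.99 / 0.6077 = 3.275 ppm.
(b) FC to add: 3.275 − 0.5 = 2.775 mg/L as Cl₂.
(b) Cl₂ equivalent: 2.775 mg/L × 794,000 L = 2203 g.
(b) Product at 8.5% available Cl: 2203 / 0.085 = 25,920 g.
(b) Volume: 25,920 g ÷ 1.12 g/mL = 23,140 mL.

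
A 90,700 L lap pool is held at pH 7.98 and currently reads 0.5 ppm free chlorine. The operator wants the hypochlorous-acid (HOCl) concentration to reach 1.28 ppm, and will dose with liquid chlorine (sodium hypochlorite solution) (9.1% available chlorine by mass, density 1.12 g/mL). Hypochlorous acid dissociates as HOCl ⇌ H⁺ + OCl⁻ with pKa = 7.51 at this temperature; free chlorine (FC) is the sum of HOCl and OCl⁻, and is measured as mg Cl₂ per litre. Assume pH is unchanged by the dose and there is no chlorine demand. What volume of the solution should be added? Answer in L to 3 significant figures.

4.06 L

[OCl⁻]/[HOCl] = 10^(pH − pKa) = 10^(7.98 − 7.51) = 2.951; fraction as HOCl = 1/(1 + 2.951) = 0.2531.
Free chlorine required for 1.28 ppm HOCl: 1.28 / 0.2531 = 5.058 ppm.
FC to add: 5.058 − 0.5 = 4.558 mg/L as Cl₂.
Cl₂ equivalent: 4.558 mg/L × 90,700 L = 413.4 g.
Product at 9.1% available Cl: 413.4 / 0.091 = 4543 g.
Volume: 4543 g ÷ 1.12 g/mL = 4056 mL.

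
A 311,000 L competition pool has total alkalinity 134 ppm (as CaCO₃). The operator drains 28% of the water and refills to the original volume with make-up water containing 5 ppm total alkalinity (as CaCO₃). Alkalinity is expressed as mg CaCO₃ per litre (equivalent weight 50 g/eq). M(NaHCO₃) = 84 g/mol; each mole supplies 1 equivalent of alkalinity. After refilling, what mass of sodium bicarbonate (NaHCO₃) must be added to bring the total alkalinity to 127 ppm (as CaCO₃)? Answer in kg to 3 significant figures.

15.2 kg

After draining 28% and refilling: 134 × 0.72 + 5 × 0.28 = 97.88 ppm.
Deficit to target: 127 − 97.88 = 29.12 mg/L.
As CaCO₃: 29.12 mg/L × 311,000 L = 9056 g; ÷ 50 g/eq ÷ 1 = 181.1 mol NaHCO₃.
Mass: 181.1 × 84 = 15,210 g.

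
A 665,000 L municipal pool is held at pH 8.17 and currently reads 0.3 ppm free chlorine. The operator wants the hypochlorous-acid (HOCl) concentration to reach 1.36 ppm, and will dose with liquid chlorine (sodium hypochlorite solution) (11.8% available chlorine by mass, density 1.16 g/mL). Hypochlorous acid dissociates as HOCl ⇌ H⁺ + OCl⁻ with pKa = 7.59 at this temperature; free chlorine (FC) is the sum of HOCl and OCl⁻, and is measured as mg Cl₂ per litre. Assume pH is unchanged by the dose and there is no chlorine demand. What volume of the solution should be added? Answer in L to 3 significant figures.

[OCl⁻]/[HOCl] = 10^(pH − pKa) = 10^(8.17 − 7.59) = 3.802; fraction as HOCl = 1/(1 + 3.802) = 0.2083.
Free chlorine required for 1.36 ppm HOCl: 1.36 / 0.2083 = 6.531 ppm.
FC to add: 6.531 − 0.3 = 6.231 mg/L as Cl₂.
Cl₂ equivalent: 6.231 mg/L × 665,000 L = 4143 g.
Product at 11.8% available Cl: 4143 / 0.118 = 35,110 g.
Volume: 35,110 g ÷ 1.16 g/mL = 30,270 mL.

30.3 L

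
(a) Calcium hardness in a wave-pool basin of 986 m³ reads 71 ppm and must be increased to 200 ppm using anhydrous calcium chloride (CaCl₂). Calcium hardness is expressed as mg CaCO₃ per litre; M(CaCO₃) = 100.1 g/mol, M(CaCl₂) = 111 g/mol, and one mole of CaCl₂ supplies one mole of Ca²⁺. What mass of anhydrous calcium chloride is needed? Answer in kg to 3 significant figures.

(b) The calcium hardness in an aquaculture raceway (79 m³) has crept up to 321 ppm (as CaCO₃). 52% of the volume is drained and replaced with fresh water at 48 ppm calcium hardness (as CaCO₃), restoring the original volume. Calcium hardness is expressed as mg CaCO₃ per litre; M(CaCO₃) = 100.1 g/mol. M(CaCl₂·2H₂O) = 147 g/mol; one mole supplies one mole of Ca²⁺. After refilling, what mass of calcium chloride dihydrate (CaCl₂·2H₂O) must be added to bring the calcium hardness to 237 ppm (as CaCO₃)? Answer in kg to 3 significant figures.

(a) Volume: 986 m³ = 986,000 L.
(a) Hardness to add: (200 − 71) = 129 mg/L as CaCO₃ × 986,000 L = 127,200 g as CaCO₃.
(a) Moles of Ca²⁺ (1 mol Ca²⁺ ≡ 1 mol CaCO₃): 127,200 / 100.1 g/mol = 1271 mol.
(a) Mass of CaCl₂: 1271 × 111 = 141,000 g.

(b) Volume: 79 m³ = 79,000 L.
(b) After draining 52% and refilling: 321 × 0.48 + 48 × 0.52 = 179.04 ppm.
(b) Deficit to target: 237 − 179.04 = 57.96 mg/L.
(b) As CaCO₃: 57.96 mg/L × 79,000 L = 4579 g; ÷ 100.1 = 45.74 mol Ca²⁺.
(b) Mass: 45.74 × 147 = 6724 g.

(a) 141 kg; (b) 6.72 kg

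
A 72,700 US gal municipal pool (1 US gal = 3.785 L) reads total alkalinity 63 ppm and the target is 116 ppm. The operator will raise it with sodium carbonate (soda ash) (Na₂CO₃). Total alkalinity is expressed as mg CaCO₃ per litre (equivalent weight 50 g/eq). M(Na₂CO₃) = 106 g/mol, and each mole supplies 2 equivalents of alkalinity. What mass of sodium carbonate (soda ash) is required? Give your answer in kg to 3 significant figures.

Volume: 72,700 US gal × 3.785 L/gal = 275,170 L.
Alkalinity to add: (116 − 63) = 53 mg/L as CaCO₃ × 275,170 L = 14,580 g as CaCO₃.
Equivalents: 14,580 g ÷ 50 g/eq = 291.7 eq.
Each mole of Na₂CO₃ supplies 2 eq, so 291.7 / 2 = 145.8 mol.
Mass: 145.8 mol × 106 g/mol = 15,460 g.

15.5 kg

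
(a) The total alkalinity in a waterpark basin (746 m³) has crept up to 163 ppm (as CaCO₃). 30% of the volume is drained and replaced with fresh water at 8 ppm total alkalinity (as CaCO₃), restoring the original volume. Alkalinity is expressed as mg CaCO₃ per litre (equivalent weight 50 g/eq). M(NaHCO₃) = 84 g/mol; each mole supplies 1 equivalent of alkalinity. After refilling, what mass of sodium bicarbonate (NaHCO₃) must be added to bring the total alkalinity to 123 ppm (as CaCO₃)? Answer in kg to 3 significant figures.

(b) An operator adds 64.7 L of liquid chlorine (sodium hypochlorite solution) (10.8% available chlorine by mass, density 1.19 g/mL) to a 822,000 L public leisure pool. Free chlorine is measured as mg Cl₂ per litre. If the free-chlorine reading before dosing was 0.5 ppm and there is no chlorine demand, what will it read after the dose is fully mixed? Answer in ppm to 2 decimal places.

(a) 8.15 kg; (b) 10.62 ppm

(a) Volume: 746 m³ = 746,000 L.
(a) After draining 30% and refilling: 163 × 0.70 + 8 × 0.30 = 116.5 ppm.
(a) Deficit to target: 123 − 116.5 = 6.5 mg/L.
(a) As CaCO₃: 6.5 mg/L × 746,000 L = 4849 g; ÷ 50 g/eq ÷ 1 = 96.98 mol NaHCO₃.
(a) Mass: 96.98 × 84 = 8146 g.

(b) Mass of solution: 64.7 L × 1000 mL/L × 1.19 g/mL = 76,990 g.
(b) Available chlorine delivered: 76,990 g × 0.108 = 8315 g as Cl₂.
(b) Concentration rise: 8315 g / 822,000 L = 10.12 mg/L = 10.12 ppm.
(b) Final FC: 0.5 + 10.12 = 10.62 ppm.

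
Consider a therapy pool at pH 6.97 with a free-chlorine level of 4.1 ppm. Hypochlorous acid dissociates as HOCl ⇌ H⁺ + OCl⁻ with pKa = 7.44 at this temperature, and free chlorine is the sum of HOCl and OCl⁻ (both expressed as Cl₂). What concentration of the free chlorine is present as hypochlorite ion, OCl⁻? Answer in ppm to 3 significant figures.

1.04 ppm

[OCl⁻]/[HOCl] = 10^(pH − pKa) = 10^(6.97 − 7.44) = 10^-0.47 = 0.3388.
Fraction as HOCl = 1 / (1 + 0.3388) = 0.7469.
OCl⁻ = (1 − 0.7469) × 4.1 ppm = 1.038 ppm.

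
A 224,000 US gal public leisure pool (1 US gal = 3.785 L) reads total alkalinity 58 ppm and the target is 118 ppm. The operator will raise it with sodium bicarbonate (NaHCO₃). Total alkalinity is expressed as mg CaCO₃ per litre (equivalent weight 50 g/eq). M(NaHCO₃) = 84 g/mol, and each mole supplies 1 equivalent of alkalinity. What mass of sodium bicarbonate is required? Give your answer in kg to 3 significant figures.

85.5 kg

Volume: 224,000 US gal × 3.785 L/gal = 847,840 L.
Alkalinity to add: (118 − 58) = 60 mg/L as CaCO₃ × 847,840 L = 50,870 g as CaCO₃.
Equivalents: 50,870 g ÷ 50 g/eq = 1017 eq.
NaHCO₃ supplies 1 eq per mole → 1017 mol.
Mass: 1017 mol × 84 g/mol = 85,460 g.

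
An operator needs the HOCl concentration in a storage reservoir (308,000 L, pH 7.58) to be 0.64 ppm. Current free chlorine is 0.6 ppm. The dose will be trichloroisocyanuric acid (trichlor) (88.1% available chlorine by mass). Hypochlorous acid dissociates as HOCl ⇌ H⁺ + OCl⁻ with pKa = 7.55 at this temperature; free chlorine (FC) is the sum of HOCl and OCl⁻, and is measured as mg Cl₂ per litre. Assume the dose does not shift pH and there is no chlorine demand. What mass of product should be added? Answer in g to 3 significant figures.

[OCl⁻]/[HOCl] = 10^(pH − pKa) = 10^(7.58 − 7.55) = 1.072; fraction as HOCl = 1/(1 + 1.072) = 0.4827.
Free chlorine required for 0.64 ppm HOCl: 0.64 / 0.4827 = 1.326 ppm.
FC to add: 1.326 − 0.6 = 0.7258 mg/L as Cl₂.
Cl₂ equivalent: 0.7258 mg/L × 308,000 L = 223.5 g.
Product at 88.1% available Cl: 223.5 / 0.881 = 253.7 g.

254 g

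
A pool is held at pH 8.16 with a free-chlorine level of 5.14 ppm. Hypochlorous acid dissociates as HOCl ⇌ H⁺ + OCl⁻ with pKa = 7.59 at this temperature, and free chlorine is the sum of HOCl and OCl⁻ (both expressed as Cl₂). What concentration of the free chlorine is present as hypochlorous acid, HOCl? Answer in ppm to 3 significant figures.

1.09 ppm

[OCl⁻]/[HOCl] = 10^(pH − pKa) = 10^(8.16 − 7.59) = 10^0.57 = 3.715.
Fraction as HOCl = 1 / (1 + 3.715) = 0.2121.
HOCl = 0.2121 × 5.14 ppm = 1.09 ppm.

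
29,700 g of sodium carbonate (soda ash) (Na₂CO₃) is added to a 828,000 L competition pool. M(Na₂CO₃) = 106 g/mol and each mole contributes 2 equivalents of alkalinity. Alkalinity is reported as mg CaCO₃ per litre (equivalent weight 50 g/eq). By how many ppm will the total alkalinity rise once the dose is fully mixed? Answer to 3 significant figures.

33.8 ppm

Moles of Na₂CO₃: 29,700 g ÷ 106 g/mol = 280.2 mol → 560.4 eq of alkalinity.
As CaCO₃: 560.4 eq × 50 g/eq = 28,020 g.
Rise: 28,020 g / 828,000 L × 1000 = 33.84 mg/L.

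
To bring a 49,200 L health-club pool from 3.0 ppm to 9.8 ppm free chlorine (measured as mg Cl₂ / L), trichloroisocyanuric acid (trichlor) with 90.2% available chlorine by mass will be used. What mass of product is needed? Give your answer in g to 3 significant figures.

371 g

Chlorine deficit: 9.8 − 3.0 = 6.8 ppm = 6.8 mg/L as Cl₂.
Cl₂ equivalent needed: 6.8 mg/L × 49,200 L = 334,600 mg = 334.6 g.
Product at 90.2% available chlorine: 334.6 / 0.902 = 370.9 g.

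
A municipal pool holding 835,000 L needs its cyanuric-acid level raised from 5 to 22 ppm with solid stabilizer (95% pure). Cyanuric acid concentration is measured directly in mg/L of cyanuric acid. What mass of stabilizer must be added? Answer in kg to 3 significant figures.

14.9 kg

CYA to add: (22 − 5) = 17 mg/L × 835,000 L = 14,200 g cyanuric acid.
At 95% purity: 14,200 / 0.95 = 14,940 g product.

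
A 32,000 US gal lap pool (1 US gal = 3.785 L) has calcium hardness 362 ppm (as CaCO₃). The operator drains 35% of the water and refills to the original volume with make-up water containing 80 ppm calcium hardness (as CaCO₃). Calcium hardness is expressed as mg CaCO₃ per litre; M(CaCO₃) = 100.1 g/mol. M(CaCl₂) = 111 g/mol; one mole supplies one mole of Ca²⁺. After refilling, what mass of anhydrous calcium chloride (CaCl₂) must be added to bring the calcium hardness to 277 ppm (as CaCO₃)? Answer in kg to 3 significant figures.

Volume: 32,000 US gal × 3.785 L/gal = 121,120 L.
After draining 35% and refilling: 362 × 0.65 + 80 × 0.35 = 263.3 ppm.
Deficit to target: 277 − 263.3 = 13.7 mg/L.
As CaCO₃: 13.7 mg/L × 121,120 L = 1659 g; ÷ 100.1 = 16.58 mol Ca²⁺.
Mass: 16.58 × 111 = 1840 g.

1.84 kg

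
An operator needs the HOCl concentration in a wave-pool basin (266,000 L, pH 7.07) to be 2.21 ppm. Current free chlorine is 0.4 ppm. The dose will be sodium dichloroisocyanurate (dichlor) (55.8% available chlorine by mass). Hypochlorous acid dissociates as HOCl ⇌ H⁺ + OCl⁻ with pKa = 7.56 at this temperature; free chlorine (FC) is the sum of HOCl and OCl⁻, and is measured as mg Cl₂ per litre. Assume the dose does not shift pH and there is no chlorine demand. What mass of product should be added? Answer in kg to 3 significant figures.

1.20 kg

[OCl⁻]/[HOCl] = 10^(pH − pKa) = 10^(7.07 − 7.56) = 0.3236; fraction as HOCl = 1/(1 + 0.3236) = 0.7555.
Free chlorine required for 2.21 ppm HOCl: 2.21 / 0.7555 = 2.925 ppm.
FC to add: 2.925 − 0.4 = 2.525 mg/L as Cl₂.
Cl₂ equivalent: 2.525 mg/L × 266,000 L = 671.7 g.
Product at 55.8% available Cl: 671.7 / 0.558 = 1204 g.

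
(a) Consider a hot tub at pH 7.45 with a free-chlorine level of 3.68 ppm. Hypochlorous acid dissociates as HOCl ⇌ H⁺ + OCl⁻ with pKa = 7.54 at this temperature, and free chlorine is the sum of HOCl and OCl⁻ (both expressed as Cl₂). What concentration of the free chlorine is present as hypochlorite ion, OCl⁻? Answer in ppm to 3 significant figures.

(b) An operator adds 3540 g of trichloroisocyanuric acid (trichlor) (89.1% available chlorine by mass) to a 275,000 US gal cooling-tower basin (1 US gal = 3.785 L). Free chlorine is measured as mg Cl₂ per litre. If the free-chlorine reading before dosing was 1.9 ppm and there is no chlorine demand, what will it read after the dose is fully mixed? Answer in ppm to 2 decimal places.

(a) 1.65 ppm; (b) 4.93 ppm

(a) [OCl⁻]/[HOCl] = 10^(pH − pKa) = 10^(7.45 − 7.54) = 10^-0.09 = 0.8128.
(a) Fraction as HOCl = 1 / (1 + 0.8128) = 0.5516.
(a) OCl⁻ = (1 − 0.5516) × 3.68 ppm = 1.65 ppm.

(b) Volume: 275,000 US gal × 3.785 L/gal = 1,040,875 L.
(b) Available chlorine delivered: 3540 g × 0.891 = 3154 g as Cl₂.
(b) Concentration rise: 3154 g / 1,040,875 L = 3.03 mg/L = 3.03 ppm.
(b) Final FC: 1.9 + 3.03 = 4.93 ppm.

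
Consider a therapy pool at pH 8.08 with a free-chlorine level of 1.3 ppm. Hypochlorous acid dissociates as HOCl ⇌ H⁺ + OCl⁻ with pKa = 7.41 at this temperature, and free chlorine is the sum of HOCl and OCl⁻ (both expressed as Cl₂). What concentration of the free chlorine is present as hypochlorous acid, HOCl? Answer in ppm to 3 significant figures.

0.229 ppm

[OCl⁻]/[HOCl] = 10^(pH − pKa) = 10^(8.08 − 7.41) = 10^0.67 = 4.677.
Fraction as HOCl = 1 / (1 + 4.677) = 0.1761.
HOCl = 0.1761 × 1.3 ppm = 0.229 ppm.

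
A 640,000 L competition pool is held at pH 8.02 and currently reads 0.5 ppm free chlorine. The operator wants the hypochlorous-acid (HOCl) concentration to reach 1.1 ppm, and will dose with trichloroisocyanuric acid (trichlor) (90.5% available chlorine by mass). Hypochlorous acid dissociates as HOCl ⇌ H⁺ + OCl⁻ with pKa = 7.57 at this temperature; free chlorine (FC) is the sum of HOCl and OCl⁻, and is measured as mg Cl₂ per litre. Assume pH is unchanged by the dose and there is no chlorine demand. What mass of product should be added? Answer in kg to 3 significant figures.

2.62 kg

[OCl⁻]/[HOCl] = 10^(pH − pKa) = 10^(8.02 − 7.57) = 2.818; fraction as HOCl = 1/(1 + 2.818) = 0.2619.
Free chlorine required for 1.1 ppm HOCl: 1.1 / 0.2619 = 4.2 ppm.
FC to add: 4.2 − 0.5 = 3.7 mg/L as Cl₂.
Cl₂ equivalent: 3.7 mg/L × 640,000 L = 2368 g.
Product at 90.5% available Cl: 2368 / 0.905 = 2617 g.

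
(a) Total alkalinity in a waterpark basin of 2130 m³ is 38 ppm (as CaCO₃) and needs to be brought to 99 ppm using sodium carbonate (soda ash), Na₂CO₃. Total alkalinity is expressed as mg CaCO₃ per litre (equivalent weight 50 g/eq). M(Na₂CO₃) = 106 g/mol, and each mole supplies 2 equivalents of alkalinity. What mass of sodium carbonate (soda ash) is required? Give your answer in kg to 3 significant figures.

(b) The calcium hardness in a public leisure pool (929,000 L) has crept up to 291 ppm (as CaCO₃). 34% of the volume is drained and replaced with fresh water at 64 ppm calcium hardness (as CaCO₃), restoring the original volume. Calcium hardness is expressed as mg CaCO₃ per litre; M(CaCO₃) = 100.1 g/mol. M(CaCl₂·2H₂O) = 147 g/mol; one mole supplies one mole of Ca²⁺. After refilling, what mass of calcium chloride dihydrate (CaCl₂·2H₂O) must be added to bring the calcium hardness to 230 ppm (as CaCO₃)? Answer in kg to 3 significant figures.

(a) 138 kg; (b) 22.1 kg

(a) Volume: 2130 m³ = 2,130,000 L.
(a) Alkalinity to add: (99 − 38) = 61 mg/L as CaCO₃ × 2,130,000 L = 129,900 g as CaCO₃.
(a) Equivalents: 129,900 g ÷ 50 g/eq = 2599 eq.
(a) Each mole of Na₂CO₃ supplies 2 eq, so 2599 / 2 = 1299 mol.
(a) Mass: 1299 mol × 106 g/mol = 137,700 g.

(b) After draining 34% and refilling: 291 × 0.66 + 64 × 0.34 = 213.82 ppm.
(b) Deficit to target: 230 − 213.82 = 16.18 mg/L.
(b) As CaCO₃: 16.18 mg/L × 929,000 L = 15,030 g; ÷ 100.1 = 150.2 mol Ca²⁺.
(b) Mass: 150.2 × 147 = 22,070 g.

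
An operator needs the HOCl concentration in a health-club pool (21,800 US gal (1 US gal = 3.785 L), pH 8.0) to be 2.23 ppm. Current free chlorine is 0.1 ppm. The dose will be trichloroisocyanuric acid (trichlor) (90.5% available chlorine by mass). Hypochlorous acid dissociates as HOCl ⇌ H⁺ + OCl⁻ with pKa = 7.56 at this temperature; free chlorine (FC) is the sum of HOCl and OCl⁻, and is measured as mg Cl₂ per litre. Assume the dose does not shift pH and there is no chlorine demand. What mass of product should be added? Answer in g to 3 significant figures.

754 g

Volume: 21,800 US gal × 3.785 L/gal = 82,513 L.
[OCl⁻]/[HOCl] = 10^(pH − pKa) = 10^(8.0 − 7.56) = 2.754; fraction as HOCl = 1/(1 + 2.754) = 0.2664.
Free chlorine required for 2.23 ppm HOCl: 2.23 / 0.2664 = 8.372 ppm.
FC to add: 8.372 − 0.1 = 8.272 mg/L as Cl₂.
Cl₂ equivalent: 8.272 mg/L × 82,513 L = 682.5 g.
Product at 90.5% available Cl: 682.5 / 0.905 = 754.2 g.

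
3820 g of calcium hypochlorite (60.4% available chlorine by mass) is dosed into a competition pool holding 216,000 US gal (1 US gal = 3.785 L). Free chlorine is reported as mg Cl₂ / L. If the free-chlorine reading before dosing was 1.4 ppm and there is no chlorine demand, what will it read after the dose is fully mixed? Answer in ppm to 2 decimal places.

4.22 ppm

Volume: 216,000 US gal × 3.785 L/gal = 817,560 L.
Available chlorine delivered: 3820 g × 0.604 = 2307 g as Cl₂.
Concentration rise: 2307 g / 817,560 L = 2.822 mg/L = 2.82 ppm.
Final FC: 1.4 + 2.82 = 4.22 ppm.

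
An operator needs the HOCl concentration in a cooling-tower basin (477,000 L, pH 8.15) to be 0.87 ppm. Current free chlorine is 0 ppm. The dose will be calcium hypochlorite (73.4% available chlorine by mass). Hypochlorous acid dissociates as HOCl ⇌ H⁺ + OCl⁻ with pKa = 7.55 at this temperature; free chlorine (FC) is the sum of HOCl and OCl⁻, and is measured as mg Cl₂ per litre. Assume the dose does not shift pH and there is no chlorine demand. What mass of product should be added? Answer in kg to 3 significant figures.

2.82 kg

[OCl⁻]/[HOCl] = 10^(pH − pKa) = 10^(8.15 − 7.55) = 3.981; fraction as HOCl = 1/(1 + 3.981) = 0.2008.
Free chlorine required for 0.87 ppm HOCl: 0.87 / 0.2008 = 4.334 ppm.
FC to add: 4.334 − 0 = 4.334 mg/L as Cl₂.
Cl₂ equivalent: 4.334 mg/L × 477,000 L = 2067 g.
Product at 73.4% available Cl: 2067 / 0.734 = 2816 g.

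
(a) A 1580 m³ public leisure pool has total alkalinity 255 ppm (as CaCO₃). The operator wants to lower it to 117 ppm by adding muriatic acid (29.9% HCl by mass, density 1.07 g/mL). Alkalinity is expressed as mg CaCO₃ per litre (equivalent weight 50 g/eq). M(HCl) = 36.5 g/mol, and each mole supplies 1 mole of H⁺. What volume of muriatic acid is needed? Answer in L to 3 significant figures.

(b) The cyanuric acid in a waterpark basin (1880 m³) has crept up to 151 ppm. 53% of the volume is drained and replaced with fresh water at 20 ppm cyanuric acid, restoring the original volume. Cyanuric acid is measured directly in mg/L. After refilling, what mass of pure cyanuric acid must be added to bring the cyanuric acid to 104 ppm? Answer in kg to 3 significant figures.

(a) 498 L; (b) 42.2 kg

(a) Volume: 1580 m³ = 1,580,000 L.
(a) Alkalinity to neutralize: (255 − 117) = 138 mg/L as CaCO₃ × 1,580,000 L = 218,000 g as CaCO₃.
(a) Equivalents of H⁺ required: 218,000 ÷ 50 g/eq = 4361 eq = 4361 mol HCl.
(a) Mass of HCl: 4361 × 36.5 = 159,200 g.
(a) Mass of 29.9% solution: 159,200 / 0.299 = 532,300 g.
(a) Volume: 532,300 g ÷ 1.07 g/mL = 497,500 mL.

(b) Volume: 1880 m³ = 1,880,000 L.
(b) After draining 53% and refilling: 151 × 0.47 + 20 × 0.53 = 81.57 ppm.
(b) Deficit to target: 104 − 81.57 = 22.43 mg/L.
(b) Mass: 22.43 mg/L × 1,880,000 L = 42,170 g cyanuric acid.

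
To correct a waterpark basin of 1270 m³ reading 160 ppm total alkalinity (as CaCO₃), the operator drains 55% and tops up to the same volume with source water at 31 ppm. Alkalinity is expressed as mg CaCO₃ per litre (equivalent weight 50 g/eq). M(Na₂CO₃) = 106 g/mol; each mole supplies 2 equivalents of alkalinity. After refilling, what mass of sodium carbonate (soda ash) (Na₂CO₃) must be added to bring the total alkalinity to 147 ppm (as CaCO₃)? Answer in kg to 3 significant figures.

78.0 kg

Volume: 1270 m³ = 1,270,000 L.
After draining 55% and refilling: 160 × 0.45 + 31 × 0.55 = 89.05 ppm.
Deficit to target: 147 − 89.05 = 57.95 mg/L.
As CaCO₃: 57.95 mg/L × 1,270,000 L = 73,600 g; ÷ 50 g/eq ÷ 2 = 736 mol Na₂CO₃.
Mass: 736 × 106 = 78,010 g.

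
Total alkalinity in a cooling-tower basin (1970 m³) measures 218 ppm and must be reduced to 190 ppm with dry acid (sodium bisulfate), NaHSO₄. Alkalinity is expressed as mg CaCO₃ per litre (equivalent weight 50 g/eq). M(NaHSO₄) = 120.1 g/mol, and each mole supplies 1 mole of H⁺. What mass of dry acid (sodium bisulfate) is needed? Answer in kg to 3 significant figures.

132 kg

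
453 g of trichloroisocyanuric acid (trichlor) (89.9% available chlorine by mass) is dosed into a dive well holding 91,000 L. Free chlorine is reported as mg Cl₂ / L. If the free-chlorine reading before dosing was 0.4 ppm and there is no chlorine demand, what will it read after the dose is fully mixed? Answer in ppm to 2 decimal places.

4.88 ppm

Available chlorine delivered: 453 g × 0.899 = 407.2 g as Cl₂.
Concentration rise: 407.2 g / 91,000 L = 4.475 mg/L = 4.48 ppm.
Final FC: 0.4 + 4.48 = 4.88 ppm.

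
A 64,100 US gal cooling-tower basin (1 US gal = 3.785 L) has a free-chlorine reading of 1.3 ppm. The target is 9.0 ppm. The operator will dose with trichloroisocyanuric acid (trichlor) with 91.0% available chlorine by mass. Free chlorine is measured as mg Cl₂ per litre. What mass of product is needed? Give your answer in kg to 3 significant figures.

2.05 kg

Volume: 64,100 US gal × 3.785 L/gal = 242,618 L.
Chlorine deficit: 9.0 − 1.3 = 7.7 ppm = 7.7 mg/L as Cl₂.
Cl₂ equivalent needed: 7.7 mg/L × 242,618 L = 1,868,000 mg = 1868 g.
Product at 91.0% available chlorine: 1868 / 0.91 = 2053 g.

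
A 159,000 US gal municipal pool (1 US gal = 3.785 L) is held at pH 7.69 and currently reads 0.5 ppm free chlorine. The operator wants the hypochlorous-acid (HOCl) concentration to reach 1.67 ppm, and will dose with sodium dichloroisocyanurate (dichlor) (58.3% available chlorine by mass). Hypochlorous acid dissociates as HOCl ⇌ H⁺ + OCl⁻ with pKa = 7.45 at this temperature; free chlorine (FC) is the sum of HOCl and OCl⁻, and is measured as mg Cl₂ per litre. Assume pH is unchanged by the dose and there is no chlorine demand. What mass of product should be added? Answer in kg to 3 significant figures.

4.20 kg

Volume: 159,000 US gal × 3.785 L/gal = 601,815 L.
[OCl⁻]/[HOCl] = 10^(pH − pKa) = 10^(7.69 − 7.45) = 1.738; fraction as HOCl = 1/(1 + 1.738) = 0.3653.
Free chlorine required for 1.67 ppm HOCl: 1.67 / 0.3653 = 4.572 ppm.
FC to add: 4.572 − 0.5 = 4.072 mg/L as Cl₂.
Cl₂ equivalent: 4.072 mg/L × 601,815 L = 2451 g.
Product at 58.3% available Cl: 2451 / 0.583 = 4204 g.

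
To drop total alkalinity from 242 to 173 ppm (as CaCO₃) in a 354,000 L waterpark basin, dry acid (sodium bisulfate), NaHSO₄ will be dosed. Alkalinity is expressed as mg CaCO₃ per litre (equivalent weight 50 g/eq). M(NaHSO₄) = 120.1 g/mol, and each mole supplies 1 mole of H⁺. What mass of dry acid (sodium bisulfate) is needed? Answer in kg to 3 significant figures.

58.7 kg

Alkalinity to neutralize: (242 − 173) = 69 mg/L as CaCO₃ × 354,000 L = 24,430 g as CaCO₃.
Equivalents of H⁺ required: 24,430 ÷ 50 g/eq = 488.5 eq = 488.5 mol NaHSO₄.
Mass of NaHSO₄: 488.5 × 120.1 = 58,670 g.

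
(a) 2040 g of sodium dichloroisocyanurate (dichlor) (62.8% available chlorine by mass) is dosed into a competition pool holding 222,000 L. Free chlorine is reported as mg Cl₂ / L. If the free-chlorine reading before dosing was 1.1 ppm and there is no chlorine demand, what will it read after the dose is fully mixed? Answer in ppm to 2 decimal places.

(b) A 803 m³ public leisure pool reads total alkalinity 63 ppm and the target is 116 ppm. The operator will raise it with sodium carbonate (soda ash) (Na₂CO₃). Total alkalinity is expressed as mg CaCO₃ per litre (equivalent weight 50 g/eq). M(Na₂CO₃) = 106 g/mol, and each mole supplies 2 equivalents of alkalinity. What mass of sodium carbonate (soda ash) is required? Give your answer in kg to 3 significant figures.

(a) Available chlorine delivered: 2040 g × 0.628 = 1281 g as Cl₂.
(a) Concentration rise: 1281 g / 222,000 L = 5.771 mg/L = 5.77 ppm.
(a) Final FC: 1.1 + 5.77 = 6.87 ppm.

(b) Volume: 803 m³ = 803,000 L.
(b) Alkalinity to add: (116 − 63) = 53 mg/L as CaCO₃ × 803,000 L = 42,560 g as CaCO₃.
(b) Equivalents: 42,560 g ÷ 50 g/eq = 851.2 eq.
(b) Each mole of Na₂CO₃ supplies 2 eq, so 851.2 / 2 = 425.6 mol.
(b) Mass: 425.6 mol × 106 g/mol = 45,110 g.

(a) 6.87 ppm; (b) 45.1 kg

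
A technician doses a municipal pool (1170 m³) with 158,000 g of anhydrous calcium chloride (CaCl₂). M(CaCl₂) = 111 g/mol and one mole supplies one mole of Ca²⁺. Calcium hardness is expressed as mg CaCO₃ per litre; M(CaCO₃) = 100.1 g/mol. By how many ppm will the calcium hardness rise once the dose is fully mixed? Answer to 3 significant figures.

Volume: 1170 m³ = 1,170,000 L.
Moles of Ca²⁺: 158,000 g ÷ 111 g/mol = 1423 mol.
As CaCO₃: 1423 mol × 100.1 g/mol = 142,500 g.
Rise: 142,500 g / 1,170,000 L × 1000 = 121.8 mg/L.

122 ppm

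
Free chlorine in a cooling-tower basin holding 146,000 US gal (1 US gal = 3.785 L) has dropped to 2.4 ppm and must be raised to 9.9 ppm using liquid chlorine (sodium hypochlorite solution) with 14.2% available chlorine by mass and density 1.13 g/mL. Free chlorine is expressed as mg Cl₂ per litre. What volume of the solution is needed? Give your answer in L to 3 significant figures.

25.8 L

Volume: 146,000 US gal × 3.785 L/gal = 552,610 L.
Chlorine deficit: 9.9 − 2.4 = 7.5 ppm = 7.5 mg/L as Cl₂.
Cl₂ equivalent needed: 7.5 mg/L × 552,610 L = 4,145,000 mg = 4145 g.
Product at 14.2% available chlorine: 4145 / 0.142 = 29,190 g.
Volume at density 1.13 g/mL: 29,190 g ÷ 1.13 g/mL = 25,830 mL.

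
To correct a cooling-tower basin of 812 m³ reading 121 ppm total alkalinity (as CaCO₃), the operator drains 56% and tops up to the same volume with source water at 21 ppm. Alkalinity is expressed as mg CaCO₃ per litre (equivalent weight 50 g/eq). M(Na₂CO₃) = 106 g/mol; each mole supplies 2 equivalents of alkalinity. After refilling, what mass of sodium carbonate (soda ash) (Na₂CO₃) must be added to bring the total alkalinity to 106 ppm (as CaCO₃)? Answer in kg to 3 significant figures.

35.3 kg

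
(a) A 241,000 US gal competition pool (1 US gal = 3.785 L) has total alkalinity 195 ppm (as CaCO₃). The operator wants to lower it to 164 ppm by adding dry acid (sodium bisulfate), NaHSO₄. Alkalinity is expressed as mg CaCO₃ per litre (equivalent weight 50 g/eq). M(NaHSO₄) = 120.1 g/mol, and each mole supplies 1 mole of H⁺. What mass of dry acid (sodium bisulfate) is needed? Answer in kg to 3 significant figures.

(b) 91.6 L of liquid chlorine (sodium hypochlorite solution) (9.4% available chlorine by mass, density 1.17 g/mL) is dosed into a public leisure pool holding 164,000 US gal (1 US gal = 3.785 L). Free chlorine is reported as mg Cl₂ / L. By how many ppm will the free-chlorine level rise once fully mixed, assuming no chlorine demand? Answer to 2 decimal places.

(a) Volume: 241,000 US gal × 3.785 L/gal = 912,185 L.
(a) Alkalinity to neutralize: (195 − 164) = 31 mg/L as CaCO₃ × 912,185 L = 28,280 g as CaCO₃.
(a) Equivalents of H⁺ required: 28,280 ÷ 50 g/eq = 565.6 eq = 565.6 mol NaHSO₄.
(a) Mass of NaHSO₄: 565.6 × 120.1 = 67,920 g.

(b) Volume: 164,000 US gal × 3.785 L/gal = 620,740 L.
(b) Mass of solution: 91.6 L × 1000 mL/L × 1.17 g/mL = 107,200 g.
(b) Available chlorine delivered: 107,200 g × 0.094 = 10,070 g as Cl₂.
(b) Concentration rise: 10,070 g / 620,740 L = 16.23 mg/L = 16.23 ppm.

(a) 67.9 kg; (b) 16.23 ppm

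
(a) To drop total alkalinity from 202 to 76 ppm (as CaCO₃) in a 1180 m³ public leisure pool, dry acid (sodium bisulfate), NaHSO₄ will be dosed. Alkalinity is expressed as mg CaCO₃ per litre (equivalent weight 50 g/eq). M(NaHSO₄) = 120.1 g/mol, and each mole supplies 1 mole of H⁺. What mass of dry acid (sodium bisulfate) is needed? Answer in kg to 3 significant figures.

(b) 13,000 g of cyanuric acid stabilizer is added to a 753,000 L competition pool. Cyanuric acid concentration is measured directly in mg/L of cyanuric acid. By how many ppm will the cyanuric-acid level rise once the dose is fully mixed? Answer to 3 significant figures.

(a) 357 kg; (b) 17.3 ppm

(a) Volume: 1180 m³ = 1,180,000 L.
(a) Alkalinity to neutralize: (202 − 76) = 126 mg/L as CaCO₃ × 1,180,000 L = 148,700 g as CaCO₃.
(a) Equivalents of H⁺ required: 148,700 ÷ 50 g/eq = 2974 eq = 2974 mol NaHSO₄.
(a) Mass of NaHSO₄: 2974 × 120.1 = 357,100 g.

(b) Rise: 13,000 g / 753,000 L × 1000 = 17.26 mg/L.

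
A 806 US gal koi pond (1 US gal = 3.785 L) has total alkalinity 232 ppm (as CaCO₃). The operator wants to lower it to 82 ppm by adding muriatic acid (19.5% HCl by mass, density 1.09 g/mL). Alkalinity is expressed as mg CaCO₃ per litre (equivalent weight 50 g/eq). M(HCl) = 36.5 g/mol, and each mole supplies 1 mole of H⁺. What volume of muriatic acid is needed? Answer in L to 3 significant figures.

1.57 L

Volume: 806 US gal × 3.785 L/gal = 3,051 L.
Alkalinity to neutralize: (232 − 82) = 150 mg/L as CaCO₃ × 3,051 L = 457.6 g as CaCO₃.
Equivalents of H⁺ required: 457.6 ÷ 50 g/eq = 9.152 eq = 9.152 mol HCl.
Mass of HCl: 9.152 × 36.5 = 334.1 g.
Mass of 19.5% solution: 334.1 / 0.195 = 1713 g.
Volume: 1713 g ÷ 1.09 g/mL = 1572 mL.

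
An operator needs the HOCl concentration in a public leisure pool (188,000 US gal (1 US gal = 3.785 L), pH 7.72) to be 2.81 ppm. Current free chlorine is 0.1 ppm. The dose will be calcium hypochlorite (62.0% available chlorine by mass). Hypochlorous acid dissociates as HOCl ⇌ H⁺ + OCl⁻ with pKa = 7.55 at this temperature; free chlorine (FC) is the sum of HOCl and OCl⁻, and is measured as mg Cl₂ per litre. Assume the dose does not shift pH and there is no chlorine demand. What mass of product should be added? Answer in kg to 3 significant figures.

Volume: 188,000 US gal × 3.785 L/gal = 711,580 L.
[OCl⁻]/[HOCl] = 10^(pH − pKa) = 10^(7.72 − 7.55) = 1.479; fraction as HOCl = 1/(1 + 1.479) = 0.4034.
Free chlorine required for 2.81 ppm HOCl: 2.81 / 0.4034 = 6.966 ppm.
FC to add: 6.966 − 0.1 = 6.866 mg/L as Cl₂.
Cl₂ equivalent: 6.866 mg/L × 711,580 L = 4886 g.
Product at 62.0% available Cl: 4886 / 0.62 = 7881 g.

7.88 kg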